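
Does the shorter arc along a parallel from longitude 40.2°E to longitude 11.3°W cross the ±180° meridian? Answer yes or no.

Signed shortest Δλ = ((-11.3 − 40.2 + 180) mod 360) − 180 = -51.5°.
Going west by 51.5° from +40.2° reaches -11.3° without touching 180°.

No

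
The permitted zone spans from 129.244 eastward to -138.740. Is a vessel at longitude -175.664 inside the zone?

Yes

Band width going east from +129.244° to -138.740°: ((-138.740 − 129.244) mod 360) = 92.016°.
Offset of -175.664° east of the west edge: ((-175.664 − 129.244) mod 360) = 55.092°.
55.092° ≤ 92.016° ⇒ inside.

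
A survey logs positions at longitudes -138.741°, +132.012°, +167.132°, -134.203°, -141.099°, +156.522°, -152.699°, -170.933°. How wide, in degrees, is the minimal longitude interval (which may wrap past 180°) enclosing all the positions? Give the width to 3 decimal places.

Sort the longitudes: -170.933°, -152.699°, -141.099°, -138.741°, -134.203°, +132.012°, +156.522°, +167.132°.
Eastward gaps between consecutive values (wrapping around): 18.234°, 11.600°, 2.358°, 4.538°, 266.215°, 24.510°, 10.610°, 21.935°.
Largest gap = 266.215° ⇒ minimal covering band is its complement: 360° − 266.215° = 93.785°.
Band runs from +132.012° eastward to -134.203°, crossing the antimeridian.

93.785°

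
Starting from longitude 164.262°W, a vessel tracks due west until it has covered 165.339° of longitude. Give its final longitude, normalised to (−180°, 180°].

30.399°E

Start at -164.262°; shift −165.339° → -329.601°.
-329.601° lies outside (−180°, 180°]; add 360° → +30.399°.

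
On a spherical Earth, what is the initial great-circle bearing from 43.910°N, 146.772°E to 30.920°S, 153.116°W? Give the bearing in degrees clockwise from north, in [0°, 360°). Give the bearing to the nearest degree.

Δλ = -153.116 − 146.772 = -299.888°; wrapped into (−180°, 180°]: 60.112°.
θ = atan2( sin Δλ · cos φ₂ , cos φ₁ · sin φ₂ − sin φ₁ · cos φ₂ · cos Δλ )
  = atan2(0.74379, -0.66666) = 131.870° → normalised to [0°, 360°): 131.870°.

132°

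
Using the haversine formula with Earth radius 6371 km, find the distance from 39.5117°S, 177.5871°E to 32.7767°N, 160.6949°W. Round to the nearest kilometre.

Δλ = -160.6949 − 177.5871 = -338.2820°; wrapped into (−180°, 180°]: 21.7180°.
Δφ = 32.7767 − -39.5117 = 72.2884°.
a = sin²(Δφ/2) + cos φ₁ · cos φ₂ · sin²(Δλ/2) = 0.370909.
c = 2·atan2(√a, √(1−a)) = 1.30966 rad → d = 6371·c ≈ 8343.82 km.

8344 km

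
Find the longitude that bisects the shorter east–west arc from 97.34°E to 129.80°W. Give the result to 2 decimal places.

Signed shortest Δλ from +97.34° to -129.80° is +132.86°.
Midpoint longitude = +97.34° + (+132.86°)/2 = +97.34° + 66.43° = +163.77°.
(The naïve average (+97.34 + -129.80)/2 = -16.23° is on the wrong side of the globe.)

163.77°E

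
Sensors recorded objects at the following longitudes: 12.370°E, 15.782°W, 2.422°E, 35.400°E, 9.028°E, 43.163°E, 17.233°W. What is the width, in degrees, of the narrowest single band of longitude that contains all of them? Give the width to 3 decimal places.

Sort the longitudes: -17.233°, -15.782°, +2.422°, +9.028°, +12.370°, +35.400°, +43.163°.
Eastward gaps between consecutive values (wrapping around): 1.451°, 18.204°, 6.606°, 3.342°, 23.030°, 7.763°, 299.604°.
Largest gap = 299.604° ⇒ minimal covering band is its complement: 360° − 299.604° = 60.396°.
Band runs from -17.233° eastward to +43.163°.

60.396°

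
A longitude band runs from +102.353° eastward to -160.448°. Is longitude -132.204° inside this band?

Band width going east from +102.353° to -160.448°: ((-160.448 − 102.353) mod 360) = 97.199°.
Offset of -132.204° east of the west edge: ((-132.204 − 102.353) mod 360) = 125.443°.
125.443° > 97.199° ⇒ outside.

No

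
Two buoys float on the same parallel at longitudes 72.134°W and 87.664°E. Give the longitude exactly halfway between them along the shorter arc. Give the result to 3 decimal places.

7.765°E

Signed shortest Δλ from -72.134° to +87.664° is +159.798°.
Midpoint longitude = -72.134° + (+159.798°)/2 = -72.134° + 79.899° = +7.765°.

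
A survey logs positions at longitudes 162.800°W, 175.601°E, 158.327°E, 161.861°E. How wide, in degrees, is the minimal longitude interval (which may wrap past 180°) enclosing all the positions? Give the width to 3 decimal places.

Sort the longitudes: -162.800°, +158.327°, +161.861°, +175.601°.
Eastward gaps between consecutive values (wrapping around): 321.127°, 3.534°, 13.740°, 21.599°.
Largest gap = 321.127° ⇒ minimal covering band is its complement: 360° − 321.127° = 38.873°.
Band runs from +158.327° eastward to -162.800°, crossing the antimeridian.

38.873°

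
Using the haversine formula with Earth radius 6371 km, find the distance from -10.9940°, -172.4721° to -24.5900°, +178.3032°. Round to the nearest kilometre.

Δλ = 178.3032 − -172.4721 = 350.7753°; wrapped into (−180°, 180°]: -9.2247°.
Δφ = -24.5900 − -10.9940 = -13.5960°.
a = sin²(Δφ/2) + cos φ₁ · cos φ₂ · sin²(Δλ/2) = 0.019783.
c = 2·atan2(√a, √(1−a)) = 0.28224 rad → d = 6371·c ≈ 1798.17 km.

1798 km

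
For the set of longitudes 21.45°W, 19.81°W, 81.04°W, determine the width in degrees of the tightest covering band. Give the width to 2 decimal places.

61.23°

Sort the longitudes: -81.04°, -21.45°, -19.81°.
Eastward gaps between consecutive values (wrapping around): 59.59°, 1.64°, 298.77°.
Largest gap = 298.77° ⇒ minimal covering band is its complement: 360° − 298.77° = 61.23°.
Band runs from -81.04° eastward to -19.81°.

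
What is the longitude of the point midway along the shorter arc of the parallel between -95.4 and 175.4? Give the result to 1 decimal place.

-140.0°

Signed shortest Δλ from -95.4° to +175.4° is -89.2°.
Midpoint longitude = -95.4° + (-89.2°)/2 = -95.4° − 44.6° = -140.0°.
(The naïve average (-95.4 + +175.4)/2 = 40.0° is on the wrong side of the globe.)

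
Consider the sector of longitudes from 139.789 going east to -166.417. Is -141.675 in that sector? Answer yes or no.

No

Band width going east from +139.789° to -166.417°: ((-166.417 − 139.789) mod 360) = 53.794°.
Offset of -141.675° east of the west edge: ((-141.675 − 139.789) mod 360) = 78.536°.
78.536° > 53.794° ⇒ outside.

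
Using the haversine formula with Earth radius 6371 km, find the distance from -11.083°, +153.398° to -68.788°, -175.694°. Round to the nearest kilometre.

6790 km

Δλ = -175.694 − 153.398 = -329.092°; wrapped into (−180°, 180°]: 30.908°.
Δφ = -68.788 − -11.083 = -57.705°.
a = sin²(Δφ/2) + cos φ₁ · cos φ₂ · sin²(Δλ/2) = 0.258072.
c = 2·atan2(√a, √(1−a)) = 1.06574 rad → d = 6371·c ≈ 6789.84 km.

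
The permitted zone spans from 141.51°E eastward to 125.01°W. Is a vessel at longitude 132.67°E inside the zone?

Band width going east from +141.51° to -125.01°: ((-125.01 − 141.51) mod 360) = 93.48°.
Offset of +132.67° east of the west edge: ((132.67 − 141.51) mod 360) = 351.16°.
351.16° > 93.48° ⇒ outside.

No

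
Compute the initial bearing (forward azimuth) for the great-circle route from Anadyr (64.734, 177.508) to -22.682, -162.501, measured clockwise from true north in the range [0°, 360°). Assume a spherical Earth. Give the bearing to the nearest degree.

Δλ = -162.501 − 177.508 = -340.009°; wrapped into (−180°, 180°]: 19.991°.
θ = atan2( sin Δλ · cos φ₂ , cos φ₁ · sin φ₂ − sin φ₁ · cos φ₂ · cos Δλ )
  = atan2(0.31543, -0.94871) = 161.609° → normalised to [0°, 360°): 161.609°.

162°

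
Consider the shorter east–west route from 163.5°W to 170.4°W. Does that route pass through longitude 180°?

No

Signed shortest Δλ = ((-170.4 − -163.5 + 180) mod 360) − 180 = -6.9°.
Going west by 6.9° from -163.5° reaches -170.4° without touching 180°.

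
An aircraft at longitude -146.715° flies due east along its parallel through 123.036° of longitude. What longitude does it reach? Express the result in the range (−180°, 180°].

Start at -146.715°; shift +123.036° → -23.679°.
-23.679° already lies in (−180°, 180°].

-23.679°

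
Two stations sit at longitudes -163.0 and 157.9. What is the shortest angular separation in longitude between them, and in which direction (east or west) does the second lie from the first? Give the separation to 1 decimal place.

39.1° west

Raw difference: 157.9 − -163.0 = 320.9°.
Normalise into (−180°, 180°]: 320.9° − 360° = -39.1°.
Negative ⇒ the second point lies to the west; separation 39.1°.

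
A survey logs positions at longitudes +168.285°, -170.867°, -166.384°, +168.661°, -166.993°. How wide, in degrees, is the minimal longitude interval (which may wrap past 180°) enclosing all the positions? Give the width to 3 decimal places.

Sort the longitudes: -170.867°, -166.993°, -166.384°, +168.285°, +168.661°.
Eastward gaps between consecutive values (wrapping around): 3.874°, 0.609°, 334.669°, 0.376°, 20.472°.
Largest gap = 334.669° ⇒ minimal covering band is its complement: 360° − 334.669° = 25.331°.
Band runs from +168.285° eastward to -166.384°, crossing the antimeridian.

25.331°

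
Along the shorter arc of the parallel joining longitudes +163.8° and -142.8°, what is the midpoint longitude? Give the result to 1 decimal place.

-169.5°

Signed shortest Δλ from +163.8° to -142.8° is +53.4°.
Midpoint longitude = +163.8° + (+53.4°)/2 = +163.8° + 26.7° = +190.5°.
Normalise into (−180°, 180°]: -169.5°.
(The naïve average (+163.8 + -142.8)/2 = 10.5° is on the wrong side of the globe.)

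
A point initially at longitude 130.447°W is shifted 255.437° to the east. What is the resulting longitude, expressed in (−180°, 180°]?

124.990°E

Start at -130.447°; shift +255.437° → +124.990°.
+124.990° already lies in (−180°, 180°].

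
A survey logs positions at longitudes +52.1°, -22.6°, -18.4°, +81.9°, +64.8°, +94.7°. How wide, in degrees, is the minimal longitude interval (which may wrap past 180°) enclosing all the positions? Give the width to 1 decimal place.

Sort the longitudes: -22.6°, -18.4°, +52.1°, +64.8°, +81.9°, +94.7°.
Eastward gaps between consecutive values (wrapping around): 4.2°, 70.5°, 12.7°, 17.1°, 12.8°, 242.7°.
Largest gap = 242.7° ⇒ minimal covering band is its complement: 360° − 242.7° = 117.3°.
Band runs from -22.6° eastward to +94.7°.

117.3°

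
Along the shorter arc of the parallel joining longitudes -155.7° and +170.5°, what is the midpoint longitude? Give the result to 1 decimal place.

-172.6°

Signed shortest Δλ from -155.7° to +170.5° is -33.8°.
Midpoint longitude = -155.7° + (-33.8°)/2 = -155.7° − 16.9° = -172.6°.
(The naïve average (-155.7 + +170.5)/2 = 7.4° is on the wrong side of the globe.)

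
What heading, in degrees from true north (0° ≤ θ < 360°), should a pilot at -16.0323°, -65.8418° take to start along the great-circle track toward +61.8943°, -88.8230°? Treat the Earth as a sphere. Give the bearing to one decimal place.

Δλ = -88.8230 − -65.8418 = -22.9812°.
θ = atan2( sin Δλ · cos φ₂ , cos φ₁ · sin φ₂ − sin φ₁ · cos φ₂ · cos Δλ )
  = atan2(-0.18393, 0.96755) = -10.763° → normalised to [0°, 360°): 349.237°.

349.2°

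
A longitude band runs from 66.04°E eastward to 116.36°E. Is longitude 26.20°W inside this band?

Band width going east from +66.04° to +116.36°: ((116.36 − 66.04) mod 360) = 50.32°.
Offset of -26.20° east of the west edge: ((-26.20 − 66.04) mod 360) = 267.76°.
267.76° > 50.32° ⇒ outside.

No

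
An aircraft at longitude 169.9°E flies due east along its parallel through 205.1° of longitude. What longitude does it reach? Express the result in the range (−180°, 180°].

15.0°E

Start at +169.9°; shift +205.1° → +375.0°.
+375.0° lies outside (−180°, 180°]; subtract 360° → +15.0°.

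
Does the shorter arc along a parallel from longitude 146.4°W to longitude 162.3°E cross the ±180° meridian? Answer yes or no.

Naïve |162.3 − -146.4| = 308.7° > 180°, so the shorter arc goes the other way round — across 180°.
Signed shortest Δλ = ((162.3 − -146.4 + 180) mod 360) − 180 = -51.3°.
Going west by 51.3° from -146.4° passes through 180° before reaching +162.3°.

Yes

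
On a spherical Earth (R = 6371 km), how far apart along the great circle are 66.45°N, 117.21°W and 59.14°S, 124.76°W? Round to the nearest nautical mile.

7548 nmi

Δλ = -124.76 − -117.21 = -7.55°.
Δφ = -59.14 − 66.45 = -125.59°.
a = sin²(Δφ/2) + cos φ₁ · cos φ₂ · sin²(Δλ/2) = 0.791879.
c = 2·atan2(√a, √(1−a)) = 2.19415 rad → d = 6371·c ≈ 13978.90 km ≈ 7548.00 nmi.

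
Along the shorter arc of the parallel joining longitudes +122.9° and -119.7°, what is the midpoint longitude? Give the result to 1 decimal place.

-178.4°

Signed shortest Δλ from +122.9° to -119.7° is +117.4°.
Midpoint longitude = +122.9° + (+117.4°)/2 = +122.9° + 58.7° = +181.6°.
Normalise into (−180°, 180°]: -178.4°.
(The naïve average (+122.9 + -119.7)/2 = 1.6° is on the wrong side of the globe.)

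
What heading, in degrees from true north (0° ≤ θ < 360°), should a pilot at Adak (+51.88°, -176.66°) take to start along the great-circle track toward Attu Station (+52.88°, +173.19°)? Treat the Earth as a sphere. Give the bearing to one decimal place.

283.2°

Δλ = 173.19 − -176.66 = 349.85°; wrapped into (−180°, 180°]: -10.15°.
θ = atan2( sin Δλ · cos φ₂ , cos φ₁ · sin φ₂ − sin φ₁ · cos φ₂ · cos Δλ )
  = atan2(-0.10635, 0.02488) = -76.831° → normalised to [0°, 360°): 283.169°.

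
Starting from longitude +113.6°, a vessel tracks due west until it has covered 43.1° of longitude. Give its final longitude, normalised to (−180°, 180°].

Start at +113.6°; shift −43.1° → +70.5°.
+70.5° already lies in (−180°, 180°].

+70.5°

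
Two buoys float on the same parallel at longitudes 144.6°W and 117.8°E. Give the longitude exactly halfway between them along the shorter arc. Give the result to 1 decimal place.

166.6°E

Signed shortest Δλ from -144.6° to +117.8° is -97.6°.
Midpoint longitude = -144.6° + (-97.6°)/2 = -144.6° − 48.8° = -193.4°.
Normalise into (−180°, 180°]: +166.6°.
(The naïve average (-144.6 + +117.8)/2 = -13.4° is on the wrong side of the globe.)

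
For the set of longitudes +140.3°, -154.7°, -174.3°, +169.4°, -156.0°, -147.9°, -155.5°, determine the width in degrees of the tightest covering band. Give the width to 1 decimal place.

71.8°

Sort the longitudes: -174.3°, -156.0°, -155.5°, -154.7°, -147.9°, +140.3°, +169.4°.
Eastward gaps between consecutive values (wrapping around): 18.3°, 0.5°, 0.8°, 6.8°, 288.2°, 29.1°, 16.3°.
Largest gap = 288.2° ⇒ minimal covering band is its complement: 360° − 288.2° = 71.8°.
Band runs from +140.3° eastward to -147.9°, crossing the antimeridian.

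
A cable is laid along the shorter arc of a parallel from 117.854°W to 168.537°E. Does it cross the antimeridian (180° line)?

Yes

Naïve |168.537 − -117.854| = 286.391° > 180°, so the shorter arc goes the other way round — across 180°.
Signed shortest Δλ = ((168.537 − -117.854 + 180) mod 360) − 180 = -73.609°.
Going west by 73.609° from -117.854° passes through 180° before reaching +168.537°.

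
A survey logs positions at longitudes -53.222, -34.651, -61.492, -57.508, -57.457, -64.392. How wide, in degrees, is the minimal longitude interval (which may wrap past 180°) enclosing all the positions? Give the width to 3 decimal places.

29.741°

Sort the longitudes: -64.392°, -61.492°, -57.508°, -57.457°, -53.222°, -34.651°.
Eastward gaps between consecutive values (wrapping around): 2.900°, 3.984°, 0.051°, 4.235°, 18.571°, 330.259°.
Largest gap = 330.259° ⇒ minimal covering band is its complement: 360° − 330.259° = 29.741°.
Band runs from -64.392° eastward to -34.651°.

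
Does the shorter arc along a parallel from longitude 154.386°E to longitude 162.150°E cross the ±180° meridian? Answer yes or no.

Signed shortest Δλ = ((162.150 − 154.386 + 180) mod 360) − 180 = 7.764°.
Going east by 7.764° from +154.386° reaches +162.150° without touching 180°.

No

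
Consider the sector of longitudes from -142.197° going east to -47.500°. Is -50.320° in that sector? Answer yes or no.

Band width going east from -142.197° to -47.500°: ((-47.500 − -142.197) mod 360) = 94.697°.
Offset of -50.320° east of the west edge: ((-50.320 − -142.197) mod 360) = 91.877°.
91.877° ≤ 94.697° ⇒ inside.

Yes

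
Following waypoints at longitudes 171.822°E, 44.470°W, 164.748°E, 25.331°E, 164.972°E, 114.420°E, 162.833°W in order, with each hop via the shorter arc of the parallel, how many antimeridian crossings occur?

Leg 1: +171.822° → -44.470°, shortest Δλ = 143.708° (east) — crosses 180°.
Leg 2: -44.470° → +164.748°, shortest Δλ = -150.782° (west) — crosses 180°.
Leg 3: +164.748° → +25.331°, shortest Δλ = -139.417° (west) — does not cross 180°.
Leg 4: +25.331° → +164.972°, shortest Δλ = 139.641° (east) — does not cross 180°.
Leg 5: +164.972° → +114.420°, shortest Δλ = -50.552° (west) — does not cross 180°.
Leg 6: +114.420° → -162.833°, shortest Δλ = 82.747° (east) — crosses 180°.
Total crossings: 3.

3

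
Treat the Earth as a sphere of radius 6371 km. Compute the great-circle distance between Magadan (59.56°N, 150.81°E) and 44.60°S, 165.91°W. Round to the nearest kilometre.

Δλ = -165.91 − 150.81 = -316.72°; wrapped into (−180°, 180°]: 43.28°.
Δφ = -44.60 − 59.56 = -104.16°.
a = sin²(Δφ/2) + cos φ₁ · cos φ₂ · sin²(Δλ/2) = 0.671373.
c = 2·atan2(√a, √(1−a)) = 1.92064 rad → d = 6371·c ≈ 12236.37 km.

12236 km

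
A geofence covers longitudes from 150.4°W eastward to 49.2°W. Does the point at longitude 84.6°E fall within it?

Band width going east from -150.4° to -49.2°: ((-49.2 − -150.4) mod 360) = 101.2°.
Offset of +84.6° east of the west edge: ((84.6 − -150.4) mod 360) = 235.0°.
235.0° > 101.2° ⇒ outside.

No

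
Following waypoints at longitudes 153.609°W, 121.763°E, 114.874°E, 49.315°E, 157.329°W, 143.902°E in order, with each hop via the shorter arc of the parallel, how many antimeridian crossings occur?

3

Leg 1: -153.609° → +121.763°, shortest Δλ = -84.628° (west) — crosses 180°.
Leg 2: +121.763° → +114.874°, shortest Δλ = -6.889° (west) — does not cross 180°.
Leg 3: +114.874° → +49.315°, shortest Δλ = -65.559° (west) — does not cross 180°.
Leg 4: +49.315° → -157.329°, shortest Δλ = 153.356° (east) — crosses 180°.
Leg 5: -157.329° → +143.902°, shortest Δλ = -58.769° (west) — crosses 180°.
Total crossings: 3.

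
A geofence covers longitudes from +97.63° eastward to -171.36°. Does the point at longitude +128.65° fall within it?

Yes

Band width going east from +97.63° to -171.36°: ((-171.36 − 97.63) mod 360) = 91.01°.
Offset of +128.65° east of the west edge: ((128.65 − 97.63) mod 360) = 31.02°.
31.02° ≤ 91.01° ⇒ inside.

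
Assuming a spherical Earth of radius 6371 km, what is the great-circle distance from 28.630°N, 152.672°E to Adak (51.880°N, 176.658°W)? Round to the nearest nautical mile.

1954 nmi

Δλ = -176.658 − 152.672 = -329.330°; wrapped into (−180°, 180°]: 30.670°.
Δφ = 51.880 − 28.630 = 23.250°.
a = sin²(Δφ/2) + cos φ₁ · cos φ₂ · sin²(Δλ/2) = 0.078500.
c = 2·atan2(√a, √(1−a)) = 0.56796 rad → d = 6371·c ≈ 3618.48 km ≈ 1953.82 nmi.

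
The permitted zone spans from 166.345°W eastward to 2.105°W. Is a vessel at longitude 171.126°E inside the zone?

No

Band width going east from -166.345° to -2.105°: ((-2.105 − -166.345) mod 360) = 164.240°.
Offset of +171.126° east of the west edge: ((171.126 − -166.345) mod 360) = 337.471°.
337.471° > 164.240° ⇒ outside.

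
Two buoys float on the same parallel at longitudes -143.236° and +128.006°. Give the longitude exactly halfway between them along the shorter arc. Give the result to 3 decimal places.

Signed shortest Δλ from -143.236° to +128.006° is -88.758°.
Midpoint longitude = -143.236° + (-88.758°)/2 = -143.236° − 44.379° = -187.615°.
Normalise into (−180°, 180°]: +172.385°.
(The naïve average (-143.236 + +128.006)/2 = -7.615° is on the wrong side of the globe.)

+172.385°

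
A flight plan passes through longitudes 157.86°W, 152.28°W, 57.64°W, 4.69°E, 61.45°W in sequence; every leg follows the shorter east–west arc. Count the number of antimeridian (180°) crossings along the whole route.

Leg 1: -157.86° → -152.28°, shortest Δλ = 5.58° (east) — does not cross 180°.
Leg 2: -152.28° → -57.64°, shortest Δλ = 94.64° (east) — does not cross 180°.
Leg 3: -57.64° → +4.69°, shortest Δλ = 62.33° (east) — does not cross 180°.
Leg 4: +4.69° → -61.45°, shortest Δλ = -66.14° (west) — does not cross 180°.
Total crossings: 0.

0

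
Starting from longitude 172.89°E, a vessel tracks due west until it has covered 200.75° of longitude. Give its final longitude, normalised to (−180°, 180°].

Start at +172.89°; shift −200.75° → -27.86°.
-27.86° already lies in (−180°, 180°].

27.86°W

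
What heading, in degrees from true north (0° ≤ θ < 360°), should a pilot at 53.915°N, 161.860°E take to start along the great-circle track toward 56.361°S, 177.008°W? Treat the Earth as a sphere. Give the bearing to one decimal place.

Δλ = -177.008 − 161.860 = -338.868°; wrapped into (−180°, 180°]: 21.132°.
θ = atan2( sin Δλ · cos φ₂ , cos φ₁ · sin φ₂ − sin φ₁ · cos φ₂ · cos Δλ )
  = atan2(0.19971, -0.90793) = 167.595° → normalised to [0°, 360°): 167.595°.

167.6°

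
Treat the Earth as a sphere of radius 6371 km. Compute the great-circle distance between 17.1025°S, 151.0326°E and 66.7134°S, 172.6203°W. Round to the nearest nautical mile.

3299 nmi

Δλ = -172.6203 − 151.0326 = -323.6529°; wrapped into (−180°, 180°]: 36.3471°.
Δφ = -66.7134 − -17.1025 = -49.6109°.
a = sin²(Δφ/2) + cos φ₁ · cos φ₂ · sin²(Δλ/2) = 0.212769.
c = 2·atan2(√a, √(1−a)) = 0.95885 rad → d = 6371·c ≈ 6108.84 km ≈ 3298.51 nmi.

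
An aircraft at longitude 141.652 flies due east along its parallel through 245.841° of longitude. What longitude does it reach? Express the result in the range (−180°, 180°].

Start at +141.652°; shift +245.841° → +387.493°.
+387.493° lies outside (−180°, 180°]; subtract 360° → +27.493°.

+27.493°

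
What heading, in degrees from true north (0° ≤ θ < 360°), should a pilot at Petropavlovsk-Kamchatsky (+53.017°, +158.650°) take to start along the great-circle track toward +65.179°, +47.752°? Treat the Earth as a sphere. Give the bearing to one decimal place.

329.5°

Δλ = 47.752 − 158.650 = -110.898°.
θ = atan2( sin Δλ · cos φ₂ , cos φ₁ · sin φ₂ − sin φ₁ · cos φ₂ · cos Δλ )
  = atan2(-0.39217, 0.66562) = -30.506° → normalised to [0°, 360°): 329.494°.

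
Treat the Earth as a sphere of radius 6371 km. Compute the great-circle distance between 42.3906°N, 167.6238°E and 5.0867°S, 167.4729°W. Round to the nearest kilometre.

5848 km

Δλ = -167.4729 − 167.6238 = -335.0967°; wrapped into (−180°, 180°]: 24.9033°.
Δφ = -5.0867 − 42.3906 = -47.4773°.
a = sin²(Δφ/2) + cos φ₁ · cos φ₂ · sin²(Δλ/2) = 0.196260.
c = 2·atan2(√a, √(1−a)) = 0.91791 rad → d = 6371·c ≈ 5848.01 km.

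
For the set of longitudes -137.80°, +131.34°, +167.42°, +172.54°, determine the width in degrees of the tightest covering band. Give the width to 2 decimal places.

90.86°

Sort the longitudes: -137.80°, +131.34°, +167.42°, +172.54°.
Eastward gaps between consecutive values (wrapping around): 269.14°, 36.08°, 5.12°, 49.66°.
Largest gap = 269.14° ⇒ minimal covering band is its complement: 360° − 269.14° = 90.86°.
Band runs from +131.34° eastward to -137.80°, crossing the antimeridian.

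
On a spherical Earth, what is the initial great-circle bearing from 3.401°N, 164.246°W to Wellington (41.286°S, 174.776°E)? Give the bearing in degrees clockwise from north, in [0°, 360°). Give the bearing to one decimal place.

Δλ = 174.776 − -164.246 = 339.022°; wrapped into (−180°, 180°]: -20.978°.
θ = atan2( sin Δλ · cos φ₂ , cos φ₁ · sin φ₂ − sin φ₁ · cos φ₂ · cos Δλ )
  = atan2(-0.26902, -0.70028) = -158.985° → normalised to [0°, 360°): 201.015°.

201.0°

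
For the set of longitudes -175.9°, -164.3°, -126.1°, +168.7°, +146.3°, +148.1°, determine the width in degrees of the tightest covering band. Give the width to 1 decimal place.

87.6°

Sort the longitudes: -175.9°, -164.3°, -126.1°, +146.3°, +148.1°, +168.7°.
Eastward gaps between consecutive values (wrapping around): 11.6°, 38.2°, 272.4°, 1.8°, 20.6°, 15.4°.
Largest gap = 272.4° ⇒ minimal covering band is its complement: 360° − 272.4° = 87.6°.
Band runs from +146.3° eastward to -126.1°, crossing the antimeridian.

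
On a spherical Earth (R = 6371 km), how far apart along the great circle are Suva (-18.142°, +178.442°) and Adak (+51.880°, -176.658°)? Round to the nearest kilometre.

Δλ = -176.658 − 178.442 = -355.100°; wrapped into (−180°, 180°]: 4.900°.
Δφ = 51.880 − -18.142 = 70.022°.
a = sin²(Δφ/2) + cos φ₁ · cos φ₂ · sin²(Δλ/2) = 0.330242.
c = 2·atan2(√a, √(1−a)) = 1.22439 rad → d = 6371·c ≈ 7800.62 km.

7801 km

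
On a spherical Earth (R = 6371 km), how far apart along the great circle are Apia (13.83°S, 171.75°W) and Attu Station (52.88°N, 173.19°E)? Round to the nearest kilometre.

7557 km

Δλ = 173.19 − -171.75 = 344.94°; wrapped into (−180°, 180°]: -15.06°.
Δφ = 52.88 − -13.83 = 66.71°.
a = sin²(Δφ/2) + cos φ₁ · cos φ₂ · sin²(Δλ/2) = 0.312371.
c = 2·atan2(√a, √(1−a)) = 1.18612 rad → d = 6371·c ≈ 7556.77 km.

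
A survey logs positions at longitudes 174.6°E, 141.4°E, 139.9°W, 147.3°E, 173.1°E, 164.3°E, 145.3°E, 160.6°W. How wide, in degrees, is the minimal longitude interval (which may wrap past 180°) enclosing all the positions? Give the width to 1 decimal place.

Sort the longitudes: -160.6°, -139.9°, +141.4°, +145.3°, +147.3°, +164.3°, +173.1°, +174.6°.
Eastward gaps between consecutive values (wrapping around): 20.7°, 281.3°, 3.9°, 2.0°, 17.0°, 8.8°, 1.5°, 24.8°.
Largest gap = 281.3° ⇒ minimal covering band is its complement: 360° − 281.3° = 78.7°.
Band runs from +141.4° eastward to -139.9°, crossing the antimeridian.

78.7°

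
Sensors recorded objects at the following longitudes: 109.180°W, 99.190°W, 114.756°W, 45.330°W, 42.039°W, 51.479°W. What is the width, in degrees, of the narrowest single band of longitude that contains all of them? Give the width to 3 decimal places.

72.717°

Sort the longitudes: -114.756°, -109.180°, -99.190°, -51.479°, -45.330°, -42.039°.
Eastward gaps between consecutive values (wrapping around): 5.576°, 9.990°, 47.711°, 6.149°, 3.291°, 287.283°.
Largest gap = 287.283° ⇒ minimal covering band is its complement: 360° − 287.283° = 72.717°.
Band runs from -114.756° eastward to -42.039°.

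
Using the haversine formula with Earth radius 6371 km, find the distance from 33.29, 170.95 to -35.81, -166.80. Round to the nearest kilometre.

8024 km

Δλ = -166.80 − 170.95 = -337.75°; wrapped into (−180°, 180°]: 22.25°.
Δφ = -35.81 − 33.29 = -69.10°.
a = sin²(Δφ/2) + cos φ₁ · cos φ₂ · sin²(Δλ/2) = 0.346869.
c = 2·atan2(√a, √(1−a)) = 1.25953 rad → d = 6371·c ≈ 8024.47 km.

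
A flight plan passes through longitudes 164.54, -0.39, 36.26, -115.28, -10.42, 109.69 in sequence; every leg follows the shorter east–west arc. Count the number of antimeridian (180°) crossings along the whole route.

0

Leg 1: +164.54° → -0.39°, shortest Δλ = -164.93° (west) — does not cross 180°.
Leg 2: -0.39° → +36.26°, shortest Δλ = 36.65° (east) — does not cross 180°.
Leg 3: +36.26° → -115.28°, shortest Δλ = -151.54° (west) — does not cross 180°.
Leg 4: -115.28° → -10.42°, shortest Δλ = 104.86° (east) — does not cross 180°.
Leg 5: -10.42° → +109.69°, shortest Δλ = 120.11° (east) — does not cross 180°.
Total crossings: 0.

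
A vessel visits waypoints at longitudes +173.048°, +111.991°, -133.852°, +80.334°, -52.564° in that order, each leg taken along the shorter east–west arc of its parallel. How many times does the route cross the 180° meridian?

Leg 1: +173.048° → +111.991°, shortest Δλ = -61.057° (west) — does not cross 180°.
Leg 2: +111.991° → -133.852°, shortest Δλ = 114.157° (east) — crosses 180°.
Leg 3: -133.852° → +80.334°, shortest Δλ = -145.814° (west) — crosses 180°.
Leg 4: +80.334° → -52.564°, shortest Δλ = -132.898° (west) — does not cross 180°.
Total crossings: 2.

2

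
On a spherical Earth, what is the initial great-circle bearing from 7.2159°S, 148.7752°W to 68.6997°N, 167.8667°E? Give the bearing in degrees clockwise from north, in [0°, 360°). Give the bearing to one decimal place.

Δλ = 167.8667 − -148.7752 = 316.6419°; wrapped into (−180°, 180°]: -43.3581°.
θ = atan2( sin Δλ · cos φ₂ , cos φ₁ · sin φ₂ − sin φ₁ · cos φ₂ · cos Δλ )
  = atan2(-0.24940, 0.95749) = -14.599° → normalised to [0°, 360°): 345.401°.

345.4°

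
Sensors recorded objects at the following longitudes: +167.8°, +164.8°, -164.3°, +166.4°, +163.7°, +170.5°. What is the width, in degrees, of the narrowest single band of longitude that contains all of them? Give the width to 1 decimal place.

32.0°

Sort the longitudes: -164.3°, +163.7°, +164.8°, +166.4°, +167.8°, +170.5°.
Eastward gaps between consecutive values (wrapping around): 328.0°, 1.1°, 1.6°, 1.4°, 2.7°, 25.2°.
Largest gap = 328.0° ⇒ minimal covering band is its complement: 360° − 328.0° = 32.0°.
Band runs from +163.7° eastward to -164.3°, crossing the antimeridian.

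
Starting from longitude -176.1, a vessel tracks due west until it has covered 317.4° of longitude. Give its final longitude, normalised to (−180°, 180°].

Start at -176.1°; shift −317.4° → -493.5°.
-493.5° lies outside (−180°, 180°]; add 360° → -133.5°.

-133.5°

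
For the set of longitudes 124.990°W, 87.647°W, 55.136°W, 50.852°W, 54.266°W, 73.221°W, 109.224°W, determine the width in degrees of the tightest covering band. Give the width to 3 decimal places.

74.138°

Sort the longitudes: -124.990°, -109.224°, -87.647°, -73.221°, -55.136°, -54.266°, -50.852°.
Eastward gaps between consecutive values (wrapping around): 15.766°, 21.577°, 14.426°, 18.085°, 0.870°, 3.414°, 285.862°.
Largest gap = 285.862° ⇒ minimal covering band is its complement: 360° − 285.862° = 74.138°.
Band runs from -124.990° eastward to -50.852°.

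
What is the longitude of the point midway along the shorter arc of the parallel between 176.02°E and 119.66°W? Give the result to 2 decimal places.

151.82°W

Signed shortest Δλ from +176.02° to -119.66° is +64.32°.
Midpoint longitude = +176.02° + (+64.32°)/2 = +176.02° + 32.16° = +208.18°.
Normalise into (−180°, 180°]: -151.82°.
(The naïve average (+176.02 + -119.66)/2 = 28.18° is on the wrong side of the globe.)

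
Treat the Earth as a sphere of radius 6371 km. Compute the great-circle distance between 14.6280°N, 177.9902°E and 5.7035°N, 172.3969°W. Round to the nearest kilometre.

1445 km

Δλ = -172.3969 − 177.9902 = -350.3871°; wrapped into (−180°, 180°]: 9.6129°.
Δφ = 5.7035 − 14.6280 = -8.9245°.
a = sin²(Δφ/2) + cos φ₁ · cos φ₂ · sin²(Δλ/2) = 0.012813.
c = 2·atan2(√a, √(1−a)) = 0.22687 rad → d = 6371·c ≈ 1445.41 km.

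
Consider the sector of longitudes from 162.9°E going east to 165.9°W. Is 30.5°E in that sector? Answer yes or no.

No

Band width going east from +162.9° to -165.9°: ((-165.9 − 162.9) mod 360) = 31.2°.
Offset of +30.5° east of the west edge: ((30.5 − 162.9) mod 360) = 227.6°.
227.6° > 31.2° ⇒ outside.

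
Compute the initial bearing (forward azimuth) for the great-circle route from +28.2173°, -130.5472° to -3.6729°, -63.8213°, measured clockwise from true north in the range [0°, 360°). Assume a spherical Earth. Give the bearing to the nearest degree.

105°

Δλ = -63.8213 − -130.5472 = 66.7259°.
θ = atan2( sin Δλ · cos φ₂ , cos φ₁ · sin φ₂ − sin φ₁ · cos φ₂ · cos Δλ )
  = atan2(0.91674, -0.24289) = 104.839° → normalised to [0°, 360°): 104.839°.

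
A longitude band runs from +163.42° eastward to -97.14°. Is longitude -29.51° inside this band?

Band width going east from +163.42° to -97.14°: ((-97.14 − 163.42) mod 360) = 99.44°.
Offset of -29.51° east of the west edge: ((-29.51 − 163.42) mod 360) = 167.07°.
167.07° > 99.44° ⇒ outside.

No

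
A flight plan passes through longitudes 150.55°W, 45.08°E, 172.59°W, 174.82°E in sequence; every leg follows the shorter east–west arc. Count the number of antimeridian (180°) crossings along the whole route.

Leg 1: -150.55° → +45.08°, shortest Δλ = -164.37° (west) — crosses 180°.
Leg 2: +45.08° → -172.59°, shortest Δλ = 142.33° (east) — crosses 180°.
Leg 3: -172.59° → +174.82°, shortest Δλ = -12.59° (west) — crosses 180°.
Total crossings: 3.

3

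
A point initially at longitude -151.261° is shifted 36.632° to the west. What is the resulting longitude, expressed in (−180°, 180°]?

+172.107°

Start at -151.261°; shift −36.632° → -187.893°.
-187.893° lies outside (−180°, 180°]; add 360° → +172.107°.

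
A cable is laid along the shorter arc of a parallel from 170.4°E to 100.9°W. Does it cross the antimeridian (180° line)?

Yes

Naïve |-100.9 − 170.4| = 271.3° > 180°, so the shorter arc goes the other way round — across 180°.
Signed shortest Δλ = ((-100.9 − 170.4 + 180) mod 360) − 180 = 88.7°.
Going east by 88.7° from +170.4° passes through 180° before reaching -100.9°.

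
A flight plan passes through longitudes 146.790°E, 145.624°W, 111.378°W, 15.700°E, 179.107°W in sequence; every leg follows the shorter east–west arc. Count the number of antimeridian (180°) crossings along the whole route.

2

Leg 1: +146.790° → -145.624°, shortest Δλ = 67.586° (east) — crosses 180°.
Leg 2: -145.624° → -111.378°, shortest Δλ = 34.246° (east) — does not cross 180°.
Leg 3: -111.378° → +15.700°, shortest Δλ = 127.078° (east) — does not cross 180°.
Leg 4: +15.700° → -179.107°, shortest Δλ = 165.193° (east) — crosses 180°.
Total crossings: 2.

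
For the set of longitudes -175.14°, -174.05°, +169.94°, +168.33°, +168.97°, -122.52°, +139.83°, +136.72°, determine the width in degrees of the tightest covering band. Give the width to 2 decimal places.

100.76°

Sort the longitudes: -175.14°, -174.05°, -122.52°, +136.72°, +139.83°, +168.33°, +168.97°, +169.94°.
Eastward gaps between consecutive values (wrapping around): 1.09°, 51.53°, 259.24°, 3.11°, 28.50°, 0.64°, 0.97°, 14.92°.
Largest gap = 259.24° ⇒ minimal covering band is its complement: 360° − 259.24° = 100.76°.
Band runs from +136.72° eastward to -122.52°, crossing the antimeridian.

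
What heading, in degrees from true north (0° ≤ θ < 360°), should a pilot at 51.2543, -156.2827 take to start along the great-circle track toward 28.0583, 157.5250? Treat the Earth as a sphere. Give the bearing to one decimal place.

254.0°

Δλ = 157.5250 − -156.2827 = 313.8077°; wrapped into (−180°, 180°]: -46.1923°.
θ = atan2( sin Δλ · cos φ₂ , cos φ₁ · sin φ₂ − sin φ₁ · cos φ₂ · cos Δλ )
  = atan2(-0.63685, -0.18206) = -105.954° → normalised to [0°, 360°): 254.046°.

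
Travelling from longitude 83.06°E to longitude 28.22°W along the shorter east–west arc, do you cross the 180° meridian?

No

Signed shortest Δλ = ((-28.22 − 83.06 + 180) mod 360) − 180 = -111.28°.
Going west by 111.28° from +83.06° reaches -28.22° without touching 180°.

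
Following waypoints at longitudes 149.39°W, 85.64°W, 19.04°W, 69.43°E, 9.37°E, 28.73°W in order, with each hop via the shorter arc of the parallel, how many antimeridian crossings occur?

0

Leg 1: -149.39° → -85.64°, shortest Δλ = 63.75° (east) — does not cross 180°.
Leg 2: -85.64° → -19.04°, shortest Δλ = 66.6° (east) — does not cross 180°.
Leg 3: -19.04° → +69.43°, shortest Δλ = 88.47° (east) — does not cross 180°.
Leg 4: +69.43° → +9.37°, shortest Δλ = -60.06° (west) — does not cross 180°.
Leg 5: +9.37° → -28.73°, shortest Δλ = -38.1° (west) — does not cross 180°.
Total crossings: 0.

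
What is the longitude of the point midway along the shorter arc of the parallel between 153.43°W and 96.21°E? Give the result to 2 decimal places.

151.39°E

Signed shortest Δλ from -153.43° to +96.21° is -110.36°.
Midpoint longitude = -153.43° + (-110.36°)/2 = -153.43° − 55.18° = -208.61°.
Normalise into (−180°, 180°]: +151.39°.
(The naïve average (-153.43 + +96.21)/2 = -28.61° is on the wrong side of the globe.)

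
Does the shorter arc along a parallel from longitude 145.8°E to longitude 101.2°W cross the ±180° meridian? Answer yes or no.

Yes

Naïve |-101.2 − 145.8| = 247.0° > 180°, so the shorter arc goes the other way round — across 180°.
Signed shortest Δλ = ((-101.2 − 145.8 + 180) mod 360) − 180 = 113.0°.
Going east by 113.0° from +145.8° passes through 180° before reaching -101.2°.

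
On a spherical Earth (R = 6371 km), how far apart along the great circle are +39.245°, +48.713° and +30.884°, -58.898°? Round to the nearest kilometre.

9218 km

Δλ = -58.898 − 48.713 = -107.611°.
Δφ = 30.884 − 39.245 = -8.361°.
a = sin²(Δφ/2) + cos φ₁ · cos φ₂ · sin²(Δλ/2) = 0.438177.
c = 2·atan2(√a, √(1−a)) = 1.44683 rad → d = 6371·c ≈ 9217.77 km.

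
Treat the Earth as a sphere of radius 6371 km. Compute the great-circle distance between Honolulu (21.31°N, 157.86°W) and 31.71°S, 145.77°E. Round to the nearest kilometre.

Δλ = 145.77 − -157.86 = 303.63°; wrapped into (−180°, 180°]: -56.37°.
Δφ = -31.71 − 21.31 = -53.02°.
a = sin²(Δφ/2) + cos φ₁ · cos φ₂ · sin²(Δλ/2) = 0.376040.
c = 2·atan2(√a, √(1−a)) = 1.32026 rad → d = 6371·c ≈ 8411.40 km.

8411 km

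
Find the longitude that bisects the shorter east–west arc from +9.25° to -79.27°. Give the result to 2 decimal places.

Signed shortest Δλ from +9.25° to -79.27° is -88.52°.
Midpoint longitude = +9.25° + (-88.52°)/2 = +9.25° − 44.26° = -35.01°.

-35.01°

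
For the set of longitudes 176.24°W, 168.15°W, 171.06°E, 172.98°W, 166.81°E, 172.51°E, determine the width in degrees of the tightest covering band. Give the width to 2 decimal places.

Sort the longitudes: -176.24°, -172.98°, -168.15°, +166.81°, +171.06°, +172.51°.
Eastward gaps between consecutive values (wrapping around): 3.26°, 4.83°, 334.96°, 4.25°, 1.45°, 11.25°.
Largest gap = 334.96° ⇒ minimal covering band is its complement: 360° − 334.96° = 25.04°.
Band runs from +166.81° eastward to -168.15°, crossing the antimeridian.

25.04°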